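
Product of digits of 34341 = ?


3 × 4 × 3 × 4 × 1 = 144


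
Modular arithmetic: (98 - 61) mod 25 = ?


98 - 61 = 37
37 mod 25 = 12


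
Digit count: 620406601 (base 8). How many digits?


620406601 in base 8 = 4476523511
Number of digits = 10

10 digits (base 8)


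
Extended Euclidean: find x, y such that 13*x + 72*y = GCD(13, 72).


Tabular extended Euclidean (each row: r = 13*s + 72*t):
r=13, s=1, t=0
r=72, s=0, t=1
q=0: r=13, s=1, t=0   [13*(1) + 72*(0) = 13]
q=5: r=7, s=-5, t=1   [13*(-5) + 72*(1) = 7]
q=1: r=6, s=6, t=-1   [13*(6) + 72*(-1) = 6]
q=1: r=1, s=-11, t=2   [13*(-11) + 72*(2) = 1]
q=6: r=0, s=72, t=-13   [13*(72) + 72*(-13) = 0]
GCD = 1; from the row with r=1: x=-11, y=2
Check: 13*(-11) + 72*(2) = -143 + 144 = 1

GCD = 1, x = -11, y = 2


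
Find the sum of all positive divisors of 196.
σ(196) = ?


Divisors of 196: 1, 2, 4, 7, 14, 28, 49, 98, 196
Sum = 1 + 2 + 4 + 7 + 14 + 28 + 49 + 98 + 196 = 399

σ(196) = 399


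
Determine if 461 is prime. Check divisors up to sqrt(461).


Check divisors up to sqrt(461) = 21.4709
No divisors found.
461 is prime.

Yes, 461 is prime


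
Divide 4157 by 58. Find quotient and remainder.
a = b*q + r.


4157 = 58 * 71 + 39
Check: 4118 + 39 = 4157

q = 71, r = 39


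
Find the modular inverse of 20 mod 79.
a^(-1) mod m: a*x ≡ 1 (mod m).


Use the extended Euclidean algorithm on (79, 20); each row r = 79*s + 20*t:
r=79, s=1, t=0
r=20, s=0, t=1
q=3: r=19, s=1, t=-3   [79*(1) + 20*(-3) = 19]
q=1: r=1, s=-1, t=4   [79*(-1) + 20*(4) = 1]
q=19: r=0, s=20, t=-79   [79*(20) + 20*(-79) = 0]
GCD = 1 with t = 4, so 20*(4) ≡ 1 (mod 79)
Inverse = 4 mod 79 = 4
Check: 20 * 4 = 80 ≡ 1 (mod 79)

20^(-1) ≡ 4 (mod 79)


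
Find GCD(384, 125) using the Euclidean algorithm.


384 = 3 * 125 + 9
125 = 13 * 9 + 8
9 = 1 * 8 + 1
8 = 8 * 1 + 0
GCD = 1


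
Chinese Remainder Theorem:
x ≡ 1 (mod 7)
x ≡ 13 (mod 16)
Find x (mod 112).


M = 7*16 = 112
M1 = M/7 = 16, M2 = M/16 = 7
M1^(-1) mod 7 = 4, M2^(-1) mod 16 = 7
x = 1*16*4 + 13*7*7 = 701
701 mod 112 = 29
Check: 29 mod 7 = 1 ✓, 29 mod 16 = 13 ✓

x ≡ 29 (mod 112)


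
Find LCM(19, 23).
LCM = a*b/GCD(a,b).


GCD(19, 23) = 1
LCM = 19*23/1 = 437/1 = 437

LCM = 437


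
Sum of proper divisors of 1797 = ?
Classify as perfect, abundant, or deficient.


Proper divisors: 1, 3, 599
Sum = 1 + 3 + 599 = 603
603 < 1797 → deficient

s(1797) = 603 (deficient)


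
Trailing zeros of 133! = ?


floor(133/5) = 26
floor(133/25) = 5
floor(133/125) = 1
Total = 32

32 trailing zeros


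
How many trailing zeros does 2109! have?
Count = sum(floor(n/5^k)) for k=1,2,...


floor(2109/5) = 421
floor(2109/25) = 84
floor(2109/125) = 16
floor(2109/625) = 3
Total = 524

524 trailing zeros


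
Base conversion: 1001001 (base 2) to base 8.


1001001 (base 2) = 73 (decimal)
73 (decimal) = 111 (base 8)


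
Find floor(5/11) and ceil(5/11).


5/11 = 0.4545
floor = 0
ceil = 1

floor = 0, ceil = 1


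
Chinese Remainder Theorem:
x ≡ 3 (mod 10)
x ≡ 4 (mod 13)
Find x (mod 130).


M = 10*13 = 130
M1 = M/10 = 13, M2 = M/13 = 10
M1^(-1) mod 10 = 7, M2^(-1) mod 13 = 4
x = 3*13*7 + 4*10*4 = 433
433 mod 130 = 43
Check: 43 mod 10 = 3 ✓, 43 mod 13 = 4 ✓

x ≡ 43 (mod 130)


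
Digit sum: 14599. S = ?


1 + 4 + 5 + 9 + 9 = 28


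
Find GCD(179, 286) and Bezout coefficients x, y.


Tabular extended Euclidean (each row: r = 179*s + 286*t):
r=179, s=1, t=0
r=286, s=0, t=1
q=0: r=179, s=1, t=0   [179*(1) + 286*(0) = 179]
q=1: r=107, s=-1, t=1   [179*(-1) + 286*(1) = 107]
q=1: r=72, s=2, t=-1   [179*(2) + 286*(-1) = 72]
q=1: r=35, s=-3, t=2   [179*(-3) + 286*(2) = 35]
q=2: r=2, s=8, t=-5   [179*(8) + 286*(-5) = 2]
q=17: r=1, s=-139, t=87   [179*(-139) + 286*(87) = 1]
q=2: r=0, s=286, t=-179   [179*(286) + 286*(-179) = 0]
GCD = 1; from the row with r=1: x=-139, y=87
Check: 179*(-139) + 286*(87) = -24881 + 24882 = 1

GCD = 1, x = -139, y = 87


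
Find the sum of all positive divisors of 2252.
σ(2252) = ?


Divisors of 2252: 1, 2, 4, 563, 1126, 2252
Sum = 1 + 2 + 4 + 563 + 1126 + 2252 = 3948

σ(2252) = 3948


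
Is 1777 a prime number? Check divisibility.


Check divisors up to sqrt(1777) = 42.1545
No divisors found.
1777 is prime.

Yes, 1777 is prime


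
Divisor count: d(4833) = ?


4833 = 3^3 × 179^1
d(4833) = (3+1) × (1+1) = 8

8 divisors


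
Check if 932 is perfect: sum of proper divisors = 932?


Proper divisors of 932: 1, 2, 4, 233, 466
Sum = 1 + 2 + 4 + 233 + 466 = 706

No, 932 is not perfect (706 ≠ 932)


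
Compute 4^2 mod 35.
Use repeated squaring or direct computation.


4^1 mod 35 = 4
4^2 mod 35 = 16


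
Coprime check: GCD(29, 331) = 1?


Euclidean algorithm:
331 = 11 * 29 + 12
29 = 2 * 12 + 5
12 = 2 * 5 + 2
5 = 2 * 2 + 1
2 = 2 * 1 + 0
GCD(29, 331) = 1

Yes, coprime (GCD = 1)


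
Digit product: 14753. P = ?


1 × 4 × 7 × 5 × 3 = 420


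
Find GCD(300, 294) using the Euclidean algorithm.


300 = 1 * 294 + 6
294 = 49 * 6 + 0
GCD = 6


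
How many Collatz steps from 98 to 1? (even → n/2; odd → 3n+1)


98 → 49 → 148 → 74 → 37 → 112 → 56 → 28 → 14 → 7 → 22 → 11 → 34 → 17 → 52 → 26 → 13 → 40 → 20 → 10 → 5 → 16 → 8 → 4 → 2 → 1
Total steps = 25

25 steps


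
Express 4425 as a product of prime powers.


4425 / 3 = 1475
1475 / 5 = 295
295 / 5 = 59
59 / 59 = 1
4425 = 3 × 5^2 × 59


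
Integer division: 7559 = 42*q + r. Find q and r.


7559 = 42 * 179 + 41
Check: 7518 + 41 = 7559

q = 179, r = 41


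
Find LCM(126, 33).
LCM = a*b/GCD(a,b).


GCD(126, 33) = 3
LCM = 126*33/3 = 4158/3 = 1386

LCM = 1386


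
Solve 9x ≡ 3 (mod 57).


GCD(9, 57) = 3 divides 3
Divide: 3x ≡ 1 (mod 19)
x ≡ 13 (mod 19)


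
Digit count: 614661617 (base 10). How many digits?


614661617 has 9 digits in base 10
floor(log10(614661617)) + 1 = floor(8.7886) + 1 = 9

9 digits (base 10)


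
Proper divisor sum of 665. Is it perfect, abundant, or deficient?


Proper divisors: 1, 5, 7, 19, 35, 95, 133
Sum = 1 + 5 + 7 + 19 + 35 + 95 + 133 = 295
295 < 665 → deficient

s(665) = 295 (deficient)


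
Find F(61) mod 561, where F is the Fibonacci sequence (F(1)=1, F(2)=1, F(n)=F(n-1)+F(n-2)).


F(k) mod 561 for k=1..61:
1, 1, 2, 3, 5, 8, 13, 21, 34, 55, 89, 144, 233, 377, 49, 426, 475, 340, 254, 33, 287, 320, 46, 366, 412, 217, 68, 285, 353, 77, 430, 507, 376, 322, 137, 459, 35, 494, 529, 462, 430, 331, 200, 531, 170, 140, 310, 450, 199, 88, 287, 375, 101, 476, 16, 492, 508, 439, 386, 264, 89
F(61) mod 561 = 89


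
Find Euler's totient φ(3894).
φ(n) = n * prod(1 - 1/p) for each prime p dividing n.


3894 = 2 × 3 × 11 × 59
Prime factors: 2, 3, 11, 59
φ(3894) = 3894 × (1-1/2) × (1-1/3) × (1-1/11) × (1-1/59)
= 3894 × 1/2 × 2/3 × 10/11 × 58/59 = 1160

φ(3894) = 1160


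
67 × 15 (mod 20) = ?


67 × 15 = 1005
1005 mod 20 = 5


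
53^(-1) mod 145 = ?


Use the extended Euclidean algorithm on (145, 53); each row r = 145*s + 53*t:
r=145, s=1, t=0
r=53, s=0, t=1
q=2: r=39, s=1, t=-2   [145*(1) + 53*(-2) = 39]
q=1: r=14, s=-1, t=3   [145*(-1) + 53*(3) = 14]
q=2: r=11, s=3, t=-8   [145*(3) + 53*(-8) = 11]
q=1: r=3, s=-4, t=11   [145*(-4) + 53*(11) = 3]
q=3: r=2, s=15, t=-41   [145*(15) + 53*(-41) = 2]
q=1: r=1, s=-19, t=52   [145*(-19) + 53*(52) = 1]
q=2: r=0, s=53, t=-145   [145*(53) + 53*(-145) = 0]
GCD = 1 with t = 52, so 53*(52) ≡ 1 (mod 145)
Inverse = 52 mod 145 = 52
Check: 53 * 52 = 2756 ≡ 1 (mod 145)

53^(-1) ≡ 52 (mod 145)


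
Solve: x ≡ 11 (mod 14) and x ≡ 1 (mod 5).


M = 14*5 = 70
M1 = M/14 = 5, M2 = M/5 = 14
M1^(-1) mod 14 = 3, M2^(-1) mod 5 = 4
x = 11*5*3 + 1*14*4 = 221
221 mod 70 = 11
Check: 11 mod 14 = 11 ✓, 11 mod 5 = 1 ✓

x ≡ 11 (mod 70)


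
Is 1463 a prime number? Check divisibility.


1463 / 7 = 209 (exact division)
1463 is NOT prime.

No, 1463 is not prime


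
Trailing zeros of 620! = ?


floor(620/5) = 124
floor(620/25) = 24
floor(620/125) = 4
Total = 152

152 trailing zeros


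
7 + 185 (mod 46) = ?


7 + 185 = 192
192 mod 46 = 8


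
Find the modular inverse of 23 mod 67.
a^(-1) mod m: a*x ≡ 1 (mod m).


Use the extended Euclidean algorithm on (67, 23); each row r = 67*s + 23*t:
r=67, s=1, t=0
r=23, s=0, t=1
q=2: r=21, s=1, t=-2   [67*(1) + 23*(-2) = 21]
q=1: r=2, s=-1, t=3   [67*(-1) + 23*(3) = 2]
q=10: r=1, s=11, t=-32   [67*(11) + 23*(-32) = 1]
q=2: r=0, s=-23, t=67   [67*(-23) + 23*(67) = 0]
GCD = 1 with t = -32, so 23*(-32) ≡ 1 (mod 67)
Inverse = -32 mod 67 = 35
Check: 23 * 35 = 805 ≡ 1 (mod 67)

23^(-1) ≡ 35 (mod 67)


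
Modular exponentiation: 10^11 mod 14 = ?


10^1 mod 14 = 10
10^2 mod 14 = 2
10^3 mod 14 = 6
10^4 mod 14 = 4
10^5 mod 14 = 12
10^6 mod 14 = 8
10^7 mod 14 = 10
10^8 mod 14 = 2
10^9 mod 14 = 6
10^10 mod 14 = 4
10^11 mod 14 = 12


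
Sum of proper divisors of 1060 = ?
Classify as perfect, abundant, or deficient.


Proper divisors: 1, 2, 4, 5, 10, 20, 53, 106, 212, 265, 530
Sum = 1 + 2 + 4 + 5 + 10 + 20 + 53 + 106 + 212 + 265 + 530 = 1208
1208 > 1060 → abundant

s(1060) = 1208 (abundant)


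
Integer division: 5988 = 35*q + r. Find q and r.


5988 = 35 * 171 + 3
Check: 5985 + 3 = 5988

q = 171, r = 3


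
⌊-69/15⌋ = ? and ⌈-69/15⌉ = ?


-69/15 = -4.6000
floor = -5
ceil = -4

floor = -5, ceil = -4


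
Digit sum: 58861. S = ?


5 + 8 + 8 + 6 + 1 = 28


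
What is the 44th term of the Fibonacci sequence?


Sequence: 1, 1, 2, 3, 5, 8, 13, 21, 34, 55, 89, 144, 233, 377, 610, 987, 1597, 2584, 4181, 6765, 10946, 17711, 28657, 46368, 75025, 121393, 196418, 317811, 514229, 832040, 1346269, 2178309, 3524578, 5702887, 9227465, 14930352, 24157817, 39088169, 63245986, 102334155, 165580141, 267914296, 433494437, 701408733
F(44) = 701408733


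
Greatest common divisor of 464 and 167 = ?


464 = 2 * 167 + 130
167 = 1 * 130 + 37
130 = 3 * 37 + 19
37 = 1 * 19 + 18
19 = 1 * 18 + 1
18 = 18 * 1 + 0
GCD = 1


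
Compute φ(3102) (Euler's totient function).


3102 = 2 × 3 × 11 × 47
Prime factors: 2, 3, 11, 47
φ(3102) = 3102 × (1-1/2) × (1-1/3) × (1-1/11) × (1-1/47)
= 3102 × 1/2 × 2/3 × 10/11 × 46/47 = 920

φ(3102) = 920


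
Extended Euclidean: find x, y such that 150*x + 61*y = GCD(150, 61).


Tabular extended Euclidean (each row: r = 150*s + 61*t):
r=150, s=1, t=0
r=61, s=0, t=1
q=2: r=28, s=1, t=-2   [150*(1) + 61*(-2) = 28]
q=2: r=5, s=-2, t=5   [150*(-2) + 61*(5) = 5]
q=5: r=3, s=11, t=-27   [150*(11) + 61*(-27) = 3]
q=1: r=2, s=-13, t=32   [150*(-13) + 61*(32) = 2]
q=1: r=1, s=24, t=-59   [150*(24) + 61*(-59) = 1]
q=2: r=0, s=-61, t=150   [150*(-61) + 61*(150) = 0]
GCD = 1; from the row with r=1: x=24, y=-59
Check: 150*(24) + 61*(-59) = 3600 - 3599 = 1

GCD = 1, x = 24, y = -59


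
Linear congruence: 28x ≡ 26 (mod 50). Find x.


GCD(28, 50) = 2 divides 26
Divide: 14x ≡ 13 (mod 25)
x ≡ 17 (mod 25)


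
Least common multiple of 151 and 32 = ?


GCD(151, 32) = 1
LCM = 151*32/1 = 4832/1 = 4832

LCM = 4832


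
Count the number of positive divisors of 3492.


3492 = 2^2 × 3^2 × 97^1
d(3492) = (2+1) × (2+1) × (1+1) = 18

18 divisors


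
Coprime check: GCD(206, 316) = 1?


Euclidean algorithm:
316 = 1 * 206 + 110
206 = 1 * 110 + 96
110 = 1 * 96 + 14
96 = 6 * 14 + 12
14 = 1 * 12 + 2
12 = 6 * 2 + 0
GCD(206, 316) = 2

No, not coprime (GCD = 2)


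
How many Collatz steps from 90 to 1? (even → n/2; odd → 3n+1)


90 → 45 → 136 → 68 → 34 → 17 → 52 → 26 → 13 → 40 → 20 → 10 → 5 → 16 → 8 → 4 → 2 → 1
Total steps = 17

17 steps


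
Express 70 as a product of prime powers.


70 / 2 = 35
35 / 5 = 7
7 / 7 = 1
70 = 2 × 5 × 7


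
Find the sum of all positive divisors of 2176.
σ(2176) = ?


Divisors of 2176: 1, 2, 4, 8, 16, 17, 32, 34, 64, 68, 128, 136, 272, 544, 1088, 2176
Sum = 1 + 2 + 4 + 8 + 16 + 17 + 32 + 34 + 64 + 68 + 128 + 136 + 272 + 544 + 1088 + 2176 = 4590

σ(2176) = 4590


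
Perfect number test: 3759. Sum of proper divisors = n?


Proper divisors of 3759: 1, 3, 7, 21, 179, 537, 1253
Sum = 1 + 3 + 7 + 21 + 179 + 537 + 1253 = 2001

No, 3759 is not perfect (2001 ≠ 3759)


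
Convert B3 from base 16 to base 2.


B3 (base 16) = 179 (decimal)
179 (decimal) = 10110011 (base 2)


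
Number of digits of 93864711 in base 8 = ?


93864711 in base 8 = 546041407
Number of digits = 9

9 digits (base 8)


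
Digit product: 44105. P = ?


4 × 4 × 1 × 0 × 5 = 0


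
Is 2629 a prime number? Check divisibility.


2629 / 11 = 239 (exact division)
2629 is NOT prime.

No, 2629 is not prime


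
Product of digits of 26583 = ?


2 × 6 × 5 × 8 × 3 = 1440


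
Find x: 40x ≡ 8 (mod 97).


GCD(40, 97) = 1, unique solution
a^(-1) mod 97 = 17
x = 17 * 8 mod 97 = 39

x ≡ 39 (mod 97)


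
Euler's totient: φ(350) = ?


350 = 2 × 5^2 × 7
Prime factors: 2, 5, 7
φ(350) = 350 × (1-1/2) × (1-1/5) × (1-1/7)
= 350 × 1/2 × 4/5 × 6/7 = 120

φ(350) = 120


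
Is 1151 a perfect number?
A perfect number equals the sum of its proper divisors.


Proper divisors of 1151: 1
Sum = 1 = 1

No, 1151 is not perfect (1 ≠ 1151)


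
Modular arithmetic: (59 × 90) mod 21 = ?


59 × 90 = 5310
5310 mod 21 = 18


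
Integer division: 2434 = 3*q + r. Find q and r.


2434 = 3 * 811 + 1
Check: 2433 + 1 = 2434

q = 811, r = 1


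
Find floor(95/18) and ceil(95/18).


95/18 = 5.2778
floor = 5
ceil = 6

floor = 5, ceil = 6


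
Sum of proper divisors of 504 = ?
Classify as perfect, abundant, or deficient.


Proper divisors: 1, 2, 3, 4, 6, 7, 8, 9, 12, 14, 18, 21, 24, 28, 36, 42, 56, 63, 72, 84, 126, 168, 252
Sum = 1 + 2 + 3 + 4 + 6 + 7 + 8 + 9 + 12 + 14 + 18 + 21 + 24 + 28 + 36 + 42 + 56 + 63 + 72 + 84 + 126 + 168 + 252 = 1056
1056 > 504 → abundant

s(504) = 1056 (abundant)


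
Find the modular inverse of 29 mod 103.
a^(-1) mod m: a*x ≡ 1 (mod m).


Use the extended Euclidean algorithm on (103, 29); each row r = 103*s + 29*t:
r=103, s=1, t=0
r=29, s=0, t=1
q=3: r=16, s=1, t=-3   [103*(1) + 29*(-3) = 16]
q=1: r=13, s=-1, t=4   [103*(-1) + 29*(4) = 13]
q=1: r=3, s=2, t=-7   [103*(2) + 29*(-7) = 3]
q=4: r=1, s=-9, t=32   [103*(-9) + 29*(32) = 1]
q=3: r=0, s=29, t=-103   [103*(29) + 29*(-103) = 0]
GCD = 1 with t = 32, so 29*(32) ≡ 1 (mod 103)
Inverse = 32 mod 103 = 32
Check: 29 * 32 = 928 ≡ 1 (mod 103)

29^(-1) ≡ 32 (mod 103)


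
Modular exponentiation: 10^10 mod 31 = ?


10^1 mod 31 = 10
10^2 mod 31 = 7
10^3 mod 31 = 8
10^4 mod 31 = 18
10^5 mod 31 = 25
10^6 mod 31 = 2
10^7 mod 31 = 20
10^8 mod 31 = 14
10^9 mod 31 = 16
10^10 mod 31 = 5


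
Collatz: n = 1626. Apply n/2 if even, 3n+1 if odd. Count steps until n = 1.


1626 → 813 → 2440 → 1220 → 610 → 305 → 916 → 458 → 229 → 688 → 344 → 172 → 86 → 43 → 130 → 65 → 196 → 98 → 49 → 148 → 74 → 37 → 112 → 56 → 28 → 14 → 7 → 22 → 11 → 34 → 17 → 52 → 26 → 13 → 40 → 20 → 10 → 5 → 16 → 8 → 4 → 2 → 1
Total steps = 42

42 steps


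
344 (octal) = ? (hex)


344 (base 8) = 228 (decimal)
228 (decimal) = E4 (base 16)


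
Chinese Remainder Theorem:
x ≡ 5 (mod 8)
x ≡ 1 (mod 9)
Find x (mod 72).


M = 8*9 = 72
M1 = M/8 = 9, M2 = M/9 = 8
M1^(-1) mod 8 = 1, M2^(-1) mod 9 = 8
x = 5*9*1 + 1*8*8 = 109
109 mod 72 = 37
Check: 37 mod 8 = 5 ✓, 37 mod 9 = 1 ✓

x ≡ 37 (mod 72)


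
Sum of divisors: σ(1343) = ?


Divisors of 1343: 1, 17, 79, 1343
Sum = 1 + 17 + 79 + 1343 = 1440

σ(1343) = 1440


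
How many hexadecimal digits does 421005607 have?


421005607 in base 16 = 19180927
Number of digits = 8

8 digits (base 16)


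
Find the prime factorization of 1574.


1574 / 2 = 787
787 / 787 = 1
1574 = 2 × 787


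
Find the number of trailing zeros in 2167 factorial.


floor(2167/5) = 433
floor(2167/25) = 86
floor(2167/125) = 17
floor(2167/625) = 3
Total = 539

539 trailing zeros


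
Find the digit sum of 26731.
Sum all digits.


2 + 6 + 7 + 3 + 1 = 19


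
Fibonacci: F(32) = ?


Sequence: 1, 1, 2, 3, 5, 8, 13, 21, 34, 55, 89, 144, 233, 377, 610, 987, 1597, 2584, 4181, 6765, 10946, 17711, 28657, 46368, 75025, 121393, 196418, 317811, 514229, 832040, 1346269, 2178309
F(32) = 2178309


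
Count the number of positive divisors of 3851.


3851 = 3851^1
d(3851) = (1+1) = 2

2 divisors


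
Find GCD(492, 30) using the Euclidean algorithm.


492 = 16 * 30 + 12
30 = 2 * 12 + 6
12 = 2 * 6 + 0
GCD = 6


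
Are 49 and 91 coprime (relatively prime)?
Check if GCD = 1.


Euclidean algorithm:
91 = 1 * 49 + 42
49 = 1 * 42 + 7
42 = 6 * 7 + 0
GCD(49, 91) = 7

No, not coprime (GCD = 7)


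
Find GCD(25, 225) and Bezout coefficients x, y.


Tabular extended Euclidean (each row: r = 25*s + 225*t):
r=25, s=1, t=0
r=225, s=0, t=1
q=0: r=25, s=1, t=0   [25*(1) + 225*(0) = 25]
q=9: r=0, s=-9, t=1   [25*(-9) + 225*(1) = 0]
GCD = 25; from the row with r=25: x=1, y=0
Check: 25*(1) + 225*(0) = 25 + 0 = 25

GCD = 25, x = 1, y = 0


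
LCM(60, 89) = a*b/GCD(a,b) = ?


GCD(60, 89) = 1
LCM = 60*89/1 = 5340/1 = 5340

LCM = 5340


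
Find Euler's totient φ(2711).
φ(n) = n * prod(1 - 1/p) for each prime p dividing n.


2711 = 2711
Prime factors: 2711
φ(2711) = 2711 × (1-1/2711)
= 2711 × 2710/2711 = 2710

φ(2711) = 2710


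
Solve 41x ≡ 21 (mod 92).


GCD(41, 92) = 1, unique solution
a^(-1) mod 92 = 9
x = 9 * 21 mod 92 = 5

x ≡ 5 (mod 92)


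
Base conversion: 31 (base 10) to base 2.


31 (base 10) = 31 (decimal)
31 (decimal) = 11111 (base 2)


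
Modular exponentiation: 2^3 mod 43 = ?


2^1 mod 43 = 2
2^2 mod 43 = 4
2^3 mod 43 = 8


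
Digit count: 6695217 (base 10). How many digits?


6695217 has 7 digits in base 10
floor(log10(6695217)) + 1 = floor(6.8258) + 1 = 7

7 digits (base 10)


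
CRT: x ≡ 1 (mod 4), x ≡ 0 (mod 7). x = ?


M = 4*7 = 28
M1 = M/4 = 7, M2 = M/7 = 4
M1^(-1) mod 4 = 3, M2^(-1) mod 7 = 2
x = 1*7*3 + 0*4*2 = 21
21 mod 28 = 21
Check: 21 mod 4 = 1 ✓, 21 mod 7 = 0 ✓

x ≡ 21 (mod 28)


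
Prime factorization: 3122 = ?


3122 / 2 = 1561
1561 / 7 = 223
223 / 223 = 1
3122 = 2 × 7 × 223


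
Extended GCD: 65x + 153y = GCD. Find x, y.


Tabular extended Euclidean (each row: r = 65*s + 153*t):
r=65, s=1, t=0
r=153, s=0, t=1
q=0: r=65, s=1, t=0   [65*(1) + 153*(0) = 65]
q=2: r=23, s=-2, t=1   [65*(-2) + 153*(1) = 23]
q=2: r=19, s=5, t=-2   [65*(5) + 153*(-2) = 19]
q=1: r=4, s=-7, t=3   [65*(-7) + 153*(3) = 4]
q=4: r=3, s=33, t=-14   [65*(33) + 153*(-14) = 3]
q=1: r=1, s=-40, t=17   [65*(-40) + 153*(17) = 1]
q=3: r=0, s=153, t=-65   [65*(153) + 153*(-65) = 0]
GCD = 1; from the row with r=1: x=-40, y=17
Check: 65*(-40) + 153*(17) = -2600 + 2601 = 1

GCD = 1, x = -40, y = 17


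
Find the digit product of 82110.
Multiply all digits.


8 × 2 × 1 × 1 × 0 = 0


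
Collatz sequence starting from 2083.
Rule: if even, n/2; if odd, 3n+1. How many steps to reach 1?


2083 → 6250 → 3125 → 9376 → 4688 → 2344 → 1172 → 586 → 293 → 880 → 440 → 220 → 110 → 55 → 166 → 83 → 250 → 125 → 376 → 188 → 94 → 47 → 142 → 71 → 214 → 107 → 322 → 161 → 484 → 242 → 121 → 364 → 182 → 91 → 274 → 137 → 412 → 206 → 103 → 310 → 155 → 466 → 233 → 700 → 350 → 175 → 526 → 263 → 790 → 395 → 1186 → 593 → 1780 → 890 → 445 → 1336 → 668 → 334 → 167 → 502 → 251 → 754 → 377 → 1132 → 566 → 283 → 850 → 425 → 1276 → 638 → 319 → 958 → 479 → 1438 → 719 → 2158 → 1079 → 3238 → 1619 → 4858 → 2429 → 7288 → 3644 → 1822 → 911 → 2734 → 1367 → 4102 → 2051 → 6154 → 3077 → 9232 → 4616 → 2308 → 1154 → 577 → 1732 → 866 → 433 → 1300 → 650 → 325 → 976 → 488 → 244 → 122 → 61 → 184 → 92 → 46 → 23 → 70 → 35 → 106 → 53 → 160 → 80 → 40 → 20 → 10 → 5 → 16 → 8 → 4 → 2 → 1
Total steps = 125

125 steps


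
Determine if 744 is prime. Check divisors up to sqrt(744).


744 / 2 = 372 (exact division)
744 is NOT prime.

No, 744 is not prime


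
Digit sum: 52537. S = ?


5 + 2 + 5 + 3 + 7 = 22


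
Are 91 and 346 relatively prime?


Euclidean algorithm:
346 = 3 * 91 + 73
91 = 1 * 73 + 18
73 = 4 * 18 + 1
18 = 18 * 1 + 0
GCD(91, 346) = 1

Yes, coprime (GCD = 1)


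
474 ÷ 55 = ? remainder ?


474 = 55 * 8 + 34
Check: 440 + 34 = 474

q = 8, r = 34


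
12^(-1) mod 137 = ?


Use the extended Euclidean algorithm on (137, 12); each row r = 137*s + 12*t:
r=137, s=1, t=0
r=12, s=0, t=1
q=11: r=5, s=1, t=-11   [137*(1) + 12*(-11) = 5]
q=2: r=2, s=-2, t=23   [137*(-2) + 12*(23) = 2]
q=2: r=1, s=5, t=-57   [137*(5) + 12*(-57) = 1]
q=2: r=0, s=-12, t=137   [137*(-12) + 12*(137) = 0]
GCD = 1 with t = -57, so 12*(-57) ≡ 1 (mod 137)
Inverse = -57 mod 137 = 80
Check: 12 * 80 = 960 ≡ 1 (mod 137)

12^(-1) ≡ 80 (mod 137)


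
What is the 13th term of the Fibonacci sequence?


Sequence: 1, 1, 2, 3, 5, 8, 13, 21, 34, 55, 89, 144, 233
F(13) = 233


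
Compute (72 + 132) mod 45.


72 + 132 = 204
204 mod 45 = 24


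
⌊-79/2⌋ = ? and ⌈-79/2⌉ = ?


-79/2 = -39.5000
floor = -40
ceil = -39

floor = -40, ceil = -39


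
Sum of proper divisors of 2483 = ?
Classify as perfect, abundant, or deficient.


Proper divisors: 1, 13, 191
Sum = 1 + 13 + 191 = 205
205 < 2483 → deficient

s(2483) = 205 (deficient)


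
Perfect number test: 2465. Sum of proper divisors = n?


Proper divisors of 2465: 1, 5, 17, 29, 85, 145, 493
Sum = 1 + 5 + 17 + 29 + 85 + 145 + 493 = 775

No, 2465 is not perfect (775 ≠ 2465)


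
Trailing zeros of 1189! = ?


floor(1189/5) = 237
floor(1189/25) = 47
floor(1189/125) = 9
floor(1189/625) = 1
Total = 294

294 trailing zeros


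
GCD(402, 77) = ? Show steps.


402 = 5 * 77 + 17
77 = 4 * 17 + 9
17 = 1 * 9 + 8
9 = 1 * 8 + 1
8 = 8 * 1 + 0
GCD = 1


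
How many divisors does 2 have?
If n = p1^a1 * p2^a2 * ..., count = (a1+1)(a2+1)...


2 = 2^1
d(2) = (1+1) = 2

2 divisors


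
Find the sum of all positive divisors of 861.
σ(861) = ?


Divisors of 861: 1, 3, 7, 21, 41, 123, 287, 861
Sum = 1 + 3 + 7 + 21 + 41 + 123 + 287 + 861 = 1344

σ(861) = 1344


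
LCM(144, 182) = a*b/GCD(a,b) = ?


GCD(144, 182) = 2
LCM = 144*182/2 = 26208/2 = 13104

LCM = 13104


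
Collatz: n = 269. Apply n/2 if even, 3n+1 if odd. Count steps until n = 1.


269 → 808 → 404 → 202 → 101 → 304 → 152 → 76 → 38 → 19 → 58 → 29 → 88 → 44 → 22 → 11 → 34 → 17 → 52 → 26 → 13 → 40 → 20 → 10 → 5 → 16 → 8 → 4 → 2 → 1
Total steps = 29

29 steps


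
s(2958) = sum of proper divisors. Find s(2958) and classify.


Proper divisors: 1, 2, 3, 6, 17, 29, 34, 51, 58, 87, 102, 174, 493, 986, 1479
Sum = 1 + 2 + 3 + 6 + 17 + 29 + 34 + 51 + 58 + 87 + 102 + 174 + 493 + 986 + 1479 = 3522
3522 > 2958 → abundant

s(2958) = 3522 (abundant)


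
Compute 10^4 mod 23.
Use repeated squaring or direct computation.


10^1 mod 23 = 10
10^2 mod 23 = 8
10^3 mod 23 = 11
10^4 mod 23 = 18


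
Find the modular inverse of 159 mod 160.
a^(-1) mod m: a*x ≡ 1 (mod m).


Use the extended Euclidean algorithm on (160, 159); each row r = 160*s + 159*t:
r=160, s=1, t=0
r=159, s=0, t=1
q=1: r=1, s=1, t=-1   [160*(1) + 159*(-1) = 1]
q=159: r=0, s=-159, t=160   [160*(-159) + 159*(160) = 0]
GCD = 1 with t = -1, so 159*(-1) ≡ 1 (mod 160)
Inverse = -1 mod 160 = 159
Check: 159 * 159 = 25281 ≡ 1 (mod 160)

159^(-1) ≡ 159 (mod 160)


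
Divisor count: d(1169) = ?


1169 = 7^1 × 167^1
d(1169) = (1+1) × (1+1) = 4

4 divisors


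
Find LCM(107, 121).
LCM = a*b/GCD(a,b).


GCD(107, 121) = 1
LCM = 107*121/1 = 12947/1 = 12947

LCM = 12947


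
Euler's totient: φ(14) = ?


14 = 2 × 7
Prime factors: 2, 7
φ(14) = 14 × (1-1/2) × (1-1/7)
= 14 × 1/2 × 6/7 = 6

φ(14) = 6


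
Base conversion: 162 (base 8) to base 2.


162 (base 8) = 114 (decimal)
114 (decimal) = 1110010 (base 2)


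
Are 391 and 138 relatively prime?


Euclidean algorithm:
391 = 2 * 138 + 115
138 = 1 * 115 + 23
115 = 5 * 23 + 0
GCD(391, 138) = 23

No, not coprime (GCD = 23)


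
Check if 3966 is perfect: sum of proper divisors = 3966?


Proper divisors of 3966: 1, 2, 3, 6, 661, 1322, 1983
Sum = 1 + 2 + 3 + 6 + 661 + 1322 + 1983 = 3978

No, 3966 is not perfect (3978 ≠ 3966)


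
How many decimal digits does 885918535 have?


885918535 has 9 digits in base 10
floor(log10(885918535)) + 1 = floor(8.9474) + 1 = 9

9 digits (base 10)


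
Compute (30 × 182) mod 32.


30 × 182 = 5460
5460 mod 32 = 20


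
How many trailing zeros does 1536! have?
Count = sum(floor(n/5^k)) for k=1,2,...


floor(1536/5) = 307
floor(1536/25) = 61
floor(1536/125) = 12
floor(1536/625) = 2
Total = 382

382 trailing zeros


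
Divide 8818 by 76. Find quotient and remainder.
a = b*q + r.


8818 = 76 * 116 + 2
Check: 8816 + 2 = 8818

q = 116, r = 2


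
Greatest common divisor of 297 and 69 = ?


297 = 4 * 69 + 21
69 = 3 * 21 + 6
21 = 3 * 6 + 3
6 = 2 * 3 + 0
GCD = 3


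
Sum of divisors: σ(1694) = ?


Divisors of 1694: 1, 2, 7, 11, 14, 22, 77, 121, 154, 242, 847, 1694
Sum = 1 + 2 + 7 + 11 + 14 + 22 + 77 + 121 + 154 + 242 + 847 + 1694 = 3192

σ(1694) = 3192


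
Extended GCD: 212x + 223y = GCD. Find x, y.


Tabular extended Euclidean (each row: r = 212*s + 223*t):
r=212, s=1, t=0
r=223, s=0, t=1
q=0: r=212, s=1, t=0   [212*(1) + 223*(0) = 212]
q=1: r=11, s=-1, t=1   [212*(-1) + 223*(1) = 11]
q=19: r=3, s=20, t=-19   [212*(20) + 223*(-19) = 3]
q=3: r=2, s=-61, t=58   [212*(-61) + 223*(58) = 2]
q=1: r=1, s=81, t=-77   [212*(81) + 223*(-77) = 1]
q=2: r=0, s=-223, t=212   [212*(-223) + 223*(212) = 0]
GCD = 1; from the row with r=1: x=81, y=-77
Check: 212*(81) + 223*(-77) = 17172 - 17171 = 1

GCD = 1, x = 81, y = -77


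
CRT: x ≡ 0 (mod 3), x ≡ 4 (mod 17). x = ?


M = 3*17 = 51
M1 = M/3 = 17, M2 = M/17 = 3
M1^(-1) mod 3 = 2, M2^(-1) mod 17 = 6
x = 0*17*2 + 4*3*6 = 72
72 mod 51 = 21
Check: 21 mod 3 = 0 ✓, 21 mod 17 = 4 ✓

x ≡ 21 (mod 51)


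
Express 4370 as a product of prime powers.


4370 / 2 = 2185
2185 / 5 = 437
437 / 19 = 23
23 / 23 = 1
4370 = 2 × 5 × 19 × 23


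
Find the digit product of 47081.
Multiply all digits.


4 × 7 × 0 × 8 × 1 = 0


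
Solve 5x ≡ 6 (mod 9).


GCD(5, 9) = 1, unique solution
a^(-1) mod 9 = 2
x = 2 * 6 mod 9 = 3

x ≡ 3 (mod 9)


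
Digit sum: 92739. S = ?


9 + 2 + 7 + 3 + 9 = 30


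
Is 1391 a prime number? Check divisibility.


1391 / 13 = 107 (exact division)
1391 is NOT prime.

No, 1391 is not prime


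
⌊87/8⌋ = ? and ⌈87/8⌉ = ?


87/8 = 10.8750
floor = 10
ceil = 11

floor = 10, ceil = 11


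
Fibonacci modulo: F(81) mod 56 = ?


F(k) mod 56 for k=1..81:
1, 1, 2, 3, 5, 8, 13, 21, 34, 55, 33, 32, 9, 41, 50, 35, 29, 8, 37, 45, 26, 15, 41, 0, 41, 41, 26, 11, 37, 48, 29, 21, 50, 15, 9, 24, 33, 1, 34, 35, 13, 48, 5, 53, 2, 55, 1, 0, 1, 1, 2, 3, 5, 8, 13, 21, 34, 55, 33, 32, 9, 41, 50, 35, 29, 8, 37, 45, 26, 15, 41, 0, 41, 41, 26, 11, 37, 48, 29, 21, 50
F(81) mod 56 = 50


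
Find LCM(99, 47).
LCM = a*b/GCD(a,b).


GCD(99, 47) = 1
LCM = 99*47/1 = 4653/1 = 4653

LCM = 4653


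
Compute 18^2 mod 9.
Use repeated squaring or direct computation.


18^1 mod 9 = 0
18^2 mod 9 = 0


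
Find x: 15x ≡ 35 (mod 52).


GCD(15, 52) = 1, unique solution
a^(-1) mod 52 = 7
x = 7 * 35 mod 52 = 37

x ≡ 37 (mod 52)


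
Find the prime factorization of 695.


695 / 5 = 139
139 / 139 = 1
695 = 5 × 139


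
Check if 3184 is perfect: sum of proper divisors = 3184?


Proper divisors of 3184: 1, 2, 4, 8, 16, 199, 398, 796, 1592
Sum = 1 + 2 + 4 + 8 + 16 + 199 + 398 + 796 + 1592 = 3016

No, 3184 is not perfect (3016 ≠ 3184)


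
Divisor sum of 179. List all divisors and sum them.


Divisors of 179: 1, 179
Sum = 1 + 179 = 180

σ(179) = 180


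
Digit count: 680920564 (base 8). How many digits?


680920564 in base 8 = 5045402764
Number of digits = 10

10 digits (base 8)


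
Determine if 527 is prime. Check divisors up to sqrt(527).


527 / 17 = 31 (exact division)
527 is NOT prime.

No, 527 is not prime


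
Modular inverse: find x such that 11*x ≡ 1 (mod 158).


Use the extended Euclidean algorithm on (158, 11); each row r = 158*s + 11*t:
r=158, s=1, t=0
r=11, s=0, t=1
q=14: r=4, s=1, t=-14   [158*(1) + 11*(-14) = 4]
q=2: r=3, s=-2, t=29   [158*(-2) + 11*(29) = 3]
q=1: r=1, s=3, t=-43   [158*(3) + 11*(-43) = 1]
q=3: r=0, s=-11, t=158   [158*(-11) + 11*(158) = 0]
GCD = 1 with t = -43, so 11*(-43) ≡ 1 (mod 158)
Inverse = -43 mod 158 = 115
Check: 11 * 115 = 1265 ≡ 1 (mod 158)

11^(-1) ≡ 115 (mod 158)


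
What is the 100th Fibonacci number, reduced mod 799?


F(k) mod 799 for k=1..100:
1, 1, 2, 3, 5, 8, 13, 21, 34, 55, 89, 144, 233, 377, 610, 188, 798, 187, 186, 373, 559, 133, 692, 26, 718, 744, 663, 608, 472, 281, 753, 235, 189, 424, 613, 238, 52, 290, 342, 632, 175, 8, 183, 191, 374, 565, 140, 705, 46, 751, 797, 749, 747, 697, 645, 543, 389, 133, 522, 655, 378, 234, 612, 47, 659, 706, 566, 473, 240, 713, 154, 68, 222, 290, 512, 3, 515, 518, 234, 752, 187, 140, 327, 467, 794, 462, 457, 120, 577, 697, 475, 373, 49, 422, 471, 94, 565, 659, 425, 285
F(100) mod 799 = 285


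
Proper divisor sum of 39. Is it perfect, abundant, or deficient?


Proper divisors: 1, 3, 13
Sum = 1 + 3 + 13 = 17
17 < 39 → deficient

s(39) = 17 (deficient)


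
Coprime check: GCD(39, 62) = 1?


Euclidean algorithm:
62 = 1 * 39 + 23
39 = 1 * 23 + 16
23 = 1 * 16 + 7
16 = 2 * 7 + 2
7 = 3 * 2 + 1
2 = 2 * 1 + 0
GCD(39, 62) = 1

Yes, coprime (GCD = 1)


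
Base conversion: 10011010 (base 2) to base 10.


10011010 (base 2) = 154 (decimal)
154 (decimal) = 154 (base 10)


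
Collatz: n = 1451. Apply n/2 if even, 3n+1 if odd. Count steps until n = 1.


1451 → 4354 → 2177 → 6532 → 3266 → 1633 → 4900 → 2450 → 1225 → 3676 → 1838 → 919 → 2758 → 1379 → 4138 → 2069 → 6208 → 3104 → 1552 → 776 → 388 → 194 → 97 → 292 → 146 → 73 → 220 → 110 → 55 → 166 → 83 → 250 → 125 → 376 → 188 → 94 → 47 → 142 → 71 → 214 → 107 → 322 → 161 → 484 → 242 → 121 → 364 → 182 → 91 → 274 → 137 → 412 → 206 → 103 → 310 → 155 → 466 → 233 → 700 → 350 → 175 → 526 → 263 → 790 → 395 → 1186 → 593 → 1780 → 890 → 445 → 1336 → 668 → 334 → 167 → 502 → 251 → 754 → 377 → 1132 → 566 → 283 → 850 → 425 → 1276 → 638 → 319 → 958 → 479 → 1438 → 719 → 2158 → 1079 → 3238 → 1619 → 4858 → 2429 → 7288 → 3644 → 1822 → 911 → 2734 → 1367 → 4102 → 2051 → 6154 → 3077 → 9232 → 4616 → 2308 → 1154 → 577 → 1732 → 866 → 433 → 1300 → 650 → 325 → 976 → 488 → 244 → 122 → 61 → 184 → 92 → 46 → 23 → 70 → 35 → 106 → 53 → 160 → 80 → 40 → 20 → 10 → 5 → 16 → 8 → 4 → 2 → 1
Total steps = 140

140 steps


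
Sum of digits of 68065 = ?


6 + 8 + 0 + 6 + 5 = 25


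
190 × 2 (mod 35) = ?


190 × 2 = 380
380 mod 35 = 30


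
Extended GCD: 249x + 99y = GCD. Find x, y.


Tabular extended Euclidean (each row: r = 249*s + 99*t):
r=249, s=1, t=0
r=99, s=0, t=1
q=2: r=51, s=1, t=-2   [249*(1) + 99*(-2) = 51]
q=1: r=48, s=-1, t=3   [249*(-1) + 99*(3) = 48]
q=1: r=3, s=2, t=-5   [249*(2) + 99*(-5) = 3]
q=16: r=0, s=-33, t=83   [249*(-33) + 99*(83) = 0]
GCD = 3; from the row with r=3: x=2, y=-5
Check: 249*(2) + 99*(-5) = 498 - 495 = 3

GCD = 3, x = 2, y = -5


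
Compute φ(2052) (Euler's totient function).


2052 = 2^2 × 3^3 × 19
Prime factors: 2, 3, 19
φ(2052) = 2052 × (1-1/2) × (1-1/3) × (1-1/19)
= 2052 × 1/2 × 2/3 × 18/19 = 648

φ(2052) = 648


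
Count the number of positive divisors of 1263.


1263 = 3^1 × 421^1
d(1263) = (1+1) × (1+1) = 4

4 divisors


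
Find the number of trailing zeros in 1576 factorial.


floor(1576/5) = 315
floor(1576/25) = 63
floor(1576/125) = 12
floor(1576/625) = 2
Total = 392

392 trailing zeros


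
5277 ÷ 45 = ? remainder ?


5277 = 45 * 117 + 12
Check: 5265 + 12 = 5277

q = 117, r = 12


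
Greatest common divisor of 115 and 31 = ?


115 = 3 * 31 + 22
31 = 1 * 22 + 9
22 = 2 * 9 + 4
9 = 2 * 4 + 1
4 = 4 * 1 + 0
GCD = 1


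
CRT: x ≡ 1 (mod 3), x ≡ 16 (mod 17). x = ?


M = 3*17 = 51
M1 = M/3 = 17, M2 = M/17 = 3
M1^(-1) mod 3 = 2, M2^(-1) mod 17 = 6
x = 1*17*2 + 16*3*6 = 322
322 mod 51 = 16
Check: 16 mod 3 = 1 ✓, 16 mod 17 = 16 ✓

x ≡ 16 (mod 51)


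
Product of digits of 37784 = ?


3 × 7 × 7 × 8 × 4 = 4704


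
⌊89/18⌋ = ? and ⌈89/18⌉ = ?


89/18 = 4.9444
floor = 4
ceil = 5

floor = 4, ceil = 5


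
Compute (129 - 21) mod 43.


129 - 21 = 108
108 mod 43 = 22


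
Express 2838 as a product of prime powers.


2838 / 2 = 1419
1419 / 3 = 473
473 / 11 = 43
43 / 43 = 1
2838 = 2 × 3 × 11 × 43


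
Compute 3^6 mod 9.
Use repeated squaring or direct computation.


3^1 mod 9 = 3
3^2 mod 9 = 0
3^3 mod 9 = 0
3^4 mod 9 = 0
3^5 mod 9 = 0
3^6 mod 9 = 0


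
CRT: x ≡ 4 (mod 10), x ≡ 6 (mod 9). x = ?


M = 10*9 = 90
M1 = M/10 = 9, M2 = M/9 = 10
M1^(-1) mod 10 = 9, M2^(-1) mod 9 = 1
x = 4*9*9 + 6*10*1 = 384
384 mod 90 = 24
Check: 24 mod 10 = 4 ✓, 24 mod 9 = 6 ✓

x ≡ 24 (mod 90)


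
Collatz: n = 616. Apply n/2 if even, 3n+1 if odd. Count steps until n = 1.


616 → 308 → 154 → 77 → 232 → 116 → 58 → 29 → 88 → 44 → 22 → 11 → 34 → 17 → 52 → 26 → 13 → 40 → 20 → 10 → 5 → 16 → 8 → 4 → 2 → 1
Total steps = 25

25 steps


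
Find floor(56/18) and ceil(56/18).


56/18 = 3.1111
floor = 3
ceil = 4

floor = 3, ceil = 4


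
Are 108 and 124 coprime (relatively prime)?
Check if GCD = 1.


Euclidean algorithm:
124 = 1 * 108 + 16
108 = 6 * 16 + 12
16 = 1 * 12 + 4
12 = 3 * 4 + 0
GCD(108, 124) = 4

No, not coprime (GCD = 4)


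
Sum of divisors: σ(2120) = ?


Divisors of 2120: 1, 2, 4, 5, 8, 10, 20, 40, 53, 106, 212, 265, 424, 530, 1060, 2120
Sum = 1 + 2 + 4 + 5 + 8 + 10 + 20 + 40 + 53 + 106 + 212 + 265 + 424 + 530 + 1060 + 2120 = 4860

σ(2120) = 4860


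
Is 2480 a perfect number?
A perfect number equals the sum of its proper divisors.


Proper divisors of 2480: 1, 2, 4, 5, 8, 10, 16, 20, 31, 40, 62, 80, 124, 155, 248, 310, 496, 620, 1240
Sum = 1 + 2 + 4 + 5 + 8 + 10 + 16 + 20 + 31 + 40 + 62 + 80 + 124 + 155 + 248 + 310 + 496 + 620 + 1240 = 3472

No, 2480 is not perfect (3472 ≠ 2480)


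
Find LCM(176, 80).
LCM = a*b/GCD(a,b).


GCD(176, 80) = 16
LCM = 176*80/16 = 14080/16 = 880

LCM = 880


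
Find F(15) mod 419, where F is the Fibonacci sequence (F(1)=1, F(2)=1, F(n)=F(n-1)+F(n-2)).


F(k) mod 419 for k=1..15:
1, 1, 2, 3, 5, 8, 13, 21, 34, 55, 89, 144, 233, 377, 191
F(15) mod 419 = 191


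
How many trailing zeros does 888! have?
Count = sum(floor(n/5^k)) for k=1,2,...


floor(888/5) = 177
floor(888/25) = 35
floor(888/125) = 7
floor(888/625) = 1
Total = 220

220 trailing zeros


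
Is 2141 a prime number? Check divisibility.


Check divisors up to sqrt(2141) = 46.2709
No divisors found.
2141 is prime.

Yes, 2141 is prime


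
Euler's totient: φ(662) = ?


662 = 2 × 331
Prime factors: 2, 331
φ(662) = 662 × (1-1/2) × (1-1/331)
= 662 × 1/2 × 330/331 = 330

φ(662) = 330


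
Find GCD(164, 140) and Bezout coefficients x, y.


Tabular extended Euclidean (each row: r = 164*s + 140*t):
r=164, s=1, t=0
r=140, s=0, t=1
q=1: r=24, s=1, t=-1   [164*(1) + 140*(-1) = 24]
q=5: r=20, s=-5, t=6   [164*(-5) + 140*(6) = 20]
q=1: r=4, s=6, t=-7   [164*(6) + 140*(-7) = 4]
q=5: r=0, s=-35, t=41   [164*(-35) + 140*(41) = 0]
GCD = 4; from the row with r=4: x=6, y=-7
Check: 164*(6) + 140*(-7) = 984 - 980 = 4

GCD = 4, x = 6, y = -7


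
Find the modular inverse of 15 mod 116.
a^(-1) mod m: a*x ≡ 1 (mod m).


Use the extended Euclidean algorithm on (116, 15); each row r = 116*s + 15*t:
r=116, s=1, t=0
r=15, s=0, t=1
q=7: r=11, s=1, t=-7   [116*(1) + 15*(-7) = 11]
q=1: r=4, s=-1, t=8   [116*(-1) + 15*(8) = 4]
q=2: r=3, s=3, t=-23   [116*(3) + 15*(-23) = 3]
q=1: r=1, s=-4, t=31   [116*(-4) + 15*(31) = 1]
q=3: r=0, s=15, t=-116   [116*(15) + 15*(-116) = 0]
GCD = 1 with t = 31, so 15*(31) ≡ 1 (mod 116)
Inverse = 31 mod 116 = 31
Check: 15 * 31 = 465 ≡ 1 (mod 116)

15^(-1) ≡ 31 (mod 116)


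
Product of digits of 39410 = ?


3 × 9 × 4 × 1 × 0 = 0


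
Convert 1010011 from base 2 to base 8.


1010011 (base 2) = 83 (decimal)
83 (decimal) = 123 (base 8)


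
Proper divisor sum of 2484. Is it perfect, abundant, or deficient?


Proper divisors: 1, 2, 3, 4, 6, 9, 12, 18, 23, 27, 36, 46, 54, 69, 92, 108, 138, 207, 276, 414, 621, 828, 1242
Sum = 1 + 2 + 3 + 4 + 6 + 9 + 12 + 18 + 23 + 27 + 36 + 46 + 54 + 69 + 92 + 108 + 138 + 207 + 276 + 414 + 621 + 828 + 1242 = 4236
4236 > 2484 → abundant

s(2484) = 4236 (abundant)


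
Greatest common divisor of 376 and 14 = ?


376 = 26 * 14 + 12
14 = 1 * 12 + 2
12 = 6 * 2 + 0
GCD = 2


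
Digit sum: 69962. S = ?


6 + 9 + 9 + 6 + 2 = 32


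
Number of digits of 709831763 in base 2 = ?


709831763 in base 2 = 101010010011110010110001010011
Number of digits = 30

30 digits (base 2)


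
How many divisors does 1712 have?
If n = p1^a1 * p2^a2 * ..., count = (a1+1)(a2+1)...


1712 = 2^4 × 107^1
d(1712) = (4+1) × (1+1) = 10

10 divisors


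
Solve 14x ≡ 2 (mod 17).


GCD(14, 17) = 1, unique solution
a^(-1) mod 17 = 11
x = 11 * 2 mod 17 = 5

x ≡ 5 (mod 17)


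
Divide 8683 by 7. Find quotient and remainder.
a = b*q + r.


8683 = 7 * 1240 + 3
Check: 8680 + 3 = 8683

q = 1240, r = 3


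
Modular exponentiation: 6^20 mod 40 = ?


6^1 mod 40 = 6
6^2 mod 40 = 36
6^3 mod 40 = 16
6^4 mod 40 = 16
6^5 mod 40 = 16
6^6 mod 40 = 16
6^7 mod 40 = 16
6^8 mod 40 = 16
6^9 mod 40 = 16
6^10 mod 40 = 16
6^11 mod 40 = 16
6^12 mod 40 = 16
6^13 mod 40 = 16
6^14 mod 40 = 16
6^15 mod 40 = 16
6^16 mod 40 = 16
6^17 mod 40 = 16
6^18 mod 40 = 16
6^19 mod 40 = 16
6^20 mod 40 = 16


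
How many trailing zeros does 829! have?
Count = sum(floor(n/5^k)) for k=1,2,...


floor(829/5) = 165
floor(829/25) = 33
floor(829/125) = 6
floor(829/625) = 1
Total = 205

205 trailing zeros


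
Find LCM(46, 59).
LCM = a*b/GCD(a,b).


GCD(46, 59) = 1
LCM = 46*59/1 = 2714/1 = 2714

LCM = 2714


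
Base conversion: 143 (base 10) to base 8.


143 (base 10) = 143 (decimal)
143 (decimal) = 217 (base 8)


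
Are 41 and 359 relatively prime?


Euclidean algorithm:
359 = 8 * 41 + 31
41 = 1 * 31 + 10
31 = 3 * 10 + 1
10 = 10 * 1 + 0
GCD(41, 359) = 1

Yes, coprime (GCD = 1)


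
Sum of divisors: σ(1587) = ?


Divisors of 1587: 1, 3, 23, 69, 529, 1587
Sum = 1 + 3 + 23 + 69 + 529 + 1587 = 2212

σ(1587) = 2212


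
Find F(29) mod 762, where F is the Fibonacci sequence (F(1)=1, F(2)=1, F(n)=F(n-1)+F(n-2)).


F(k) mod 762 for k=1..29:
1, 1, 2, 3, 5, 8, 13, 21, 34, 55, 89, 144, 233, 377, 610, 225, 73, 298, 371, 669, 278, 185, 463, 648, 349, 235, 584, 57, 641
F(29) mod 762 = 641


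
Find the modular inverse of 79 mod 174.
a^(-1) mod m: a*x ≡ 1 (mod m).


Use the extended Euclidean algorithm on (174, 79); each row r = 174*s + 79*t:
r=174, s=1, t=0
r=79, s=0, t=1
q=2: r=16, s=1, t=-2   [174*(1) + 79*(-2) = 16]
q=4: r=15, s=-4, t=9   [174*(-4) + 79*(9) = 15]
q=1: r=1, s=5, t=-11   [174*(5) + 79*(-11) = 1]
q=15: r=0, s=-79, t=174   [174*(-79) + 79*(174) = 0]
GCD = 1 with t = -11, so 79*(-11) ≡ 1 (mod 174)
Inverse = -11 mod 174 = 163
Check: 79 * 163 = 12877 ≡ 1 (mod 174)

79^(-1) ≡ 163 (mod 174)
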